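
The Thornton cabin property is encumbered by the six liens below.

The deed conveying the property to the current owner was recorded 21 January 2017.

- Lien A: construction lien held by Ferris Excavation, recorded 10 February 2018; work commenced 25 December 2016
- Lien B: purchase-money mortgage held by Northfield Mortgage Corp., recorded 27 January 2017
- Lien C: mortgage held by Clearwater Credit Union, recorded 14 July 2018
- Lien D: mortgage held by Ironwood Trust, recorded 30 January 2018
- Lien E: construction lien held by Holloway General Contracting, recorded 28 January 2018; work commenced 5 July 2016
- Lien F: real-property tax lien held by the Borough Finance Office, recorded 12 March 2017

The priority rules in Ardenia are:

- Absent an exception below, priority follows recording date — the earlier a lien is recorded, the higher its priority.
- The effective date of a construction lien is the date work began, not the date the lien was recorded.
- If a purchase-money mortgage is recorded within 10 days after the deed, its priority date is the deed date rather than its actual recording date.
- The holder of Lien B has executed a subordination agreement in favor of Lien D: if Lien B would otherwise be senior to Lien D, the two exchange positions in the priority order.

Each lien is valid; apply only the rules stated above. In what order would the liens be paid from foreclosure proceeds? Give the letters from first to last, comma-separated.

First, effective dates: A relates back to 25 December 2016 (work commenced); B's effective date is the deed date, 21 January 2017; E relates back to 5 July 2016 (work commenced).
Ordering by effective date: E (5 July 2016), A (25 December 2016), B (21 January 2017), F (12 March 2017), D (30 January 2018), C (14 July 2018).
B would otherwise be senior to D, so under the subordination agreement B and D exchange positions.

E, A, D, F, B, C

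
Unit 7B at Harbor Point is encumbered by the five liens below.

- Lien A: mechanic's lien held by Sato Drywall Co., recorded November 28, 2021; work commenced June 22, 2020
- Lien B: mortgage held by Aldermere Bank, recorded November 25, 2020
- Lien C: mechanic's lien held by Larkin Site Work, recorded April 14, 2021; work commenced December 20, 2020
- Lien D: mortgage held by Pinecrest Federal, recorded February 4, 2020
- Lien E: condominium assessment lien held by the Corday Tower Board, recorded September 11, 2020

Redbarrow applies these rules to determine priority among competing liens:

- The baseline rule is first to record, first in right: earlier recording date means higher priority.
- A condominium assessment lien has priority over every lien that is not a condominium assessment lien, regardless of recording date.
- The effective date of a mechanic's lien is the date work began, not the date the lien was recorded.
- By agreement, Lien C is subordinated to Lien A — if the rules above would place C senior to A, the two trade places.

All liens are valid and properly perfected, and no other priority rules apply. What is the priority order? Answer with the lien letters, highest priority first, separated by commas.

Adjusting effective dates: A's effective date is June 22, 2020, when work began; C relates back to December 20, 2020 (work commenced).
E is a condominium assessment lien and takes priority over every other lien.
Among the remaining liens, by effective date: D (February 4, 2020), A (June 22, 2020), B (November 25, 2020), C (December 20, 2020).
Since C is not senior to A, the subordination leaves the order unchanged.

E, D, A, B, C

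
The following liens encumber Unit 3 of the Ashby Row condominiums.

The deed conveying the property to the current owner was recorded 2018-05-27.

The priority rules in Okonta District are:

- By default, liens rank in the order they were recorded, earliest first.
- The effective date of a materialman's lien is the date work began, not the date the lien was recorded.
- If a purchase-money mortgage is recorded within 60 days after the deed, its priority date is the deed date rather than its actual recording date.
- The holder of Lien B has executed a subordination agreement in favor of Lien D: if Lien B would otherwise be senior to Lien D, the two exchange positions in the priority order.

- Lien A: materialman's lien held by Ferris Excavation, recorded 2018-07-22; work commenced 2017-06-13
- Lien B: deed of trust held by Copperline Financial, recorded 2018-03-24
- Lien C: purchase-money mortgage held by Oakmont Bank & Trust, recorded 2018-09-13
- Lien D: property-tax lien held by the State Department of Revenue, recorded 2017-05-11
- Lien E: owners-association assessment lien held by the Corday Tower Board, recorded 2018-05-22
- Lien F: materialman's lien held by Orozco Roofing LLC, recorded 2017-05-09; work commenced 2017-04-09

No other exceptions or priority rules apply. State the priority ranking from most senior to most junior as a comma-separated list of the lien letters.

Effective dates: A is treated as recorded 2017-06-13, the work-commencement date; C was recorded 109 days after the deed — beyond 60 days — so no relation-back applies; F's effective date is 2017-04-09, when work began.
Ordering by effective date: F (2017-04-09), D (2017-05-11), A (2017-06-13), B (2018-03-24), E (2018-05-22), C (2018-09-13).
B is already junior to D, so the subordination agreement changes nothing.

F, D, A, B, E, C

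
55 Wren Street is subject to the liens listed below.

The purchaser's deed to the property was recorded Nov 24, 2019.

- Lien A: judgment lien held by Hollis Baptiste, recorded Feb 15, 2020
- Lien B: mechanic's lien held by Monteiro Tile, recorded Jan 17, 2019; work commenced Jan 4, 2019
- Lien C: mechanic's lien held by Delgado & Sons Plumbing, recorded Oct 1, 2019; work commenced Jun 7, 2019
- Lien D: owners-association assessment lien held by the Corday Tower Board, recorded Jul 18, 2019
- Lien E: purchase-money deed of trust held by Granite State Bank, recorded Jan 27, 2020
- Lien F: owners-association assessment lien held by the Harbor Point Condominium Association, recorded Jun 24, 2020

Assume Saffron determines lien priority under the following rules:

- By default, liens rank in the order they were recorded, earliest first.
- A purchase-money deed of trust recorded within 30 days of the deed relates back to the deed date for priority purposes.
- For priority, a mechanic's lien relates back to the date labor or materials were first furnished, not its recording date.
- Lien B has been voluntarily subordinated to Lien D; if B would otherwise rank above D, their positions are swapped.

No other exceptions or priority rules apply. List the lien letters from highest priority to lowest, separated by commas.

D, C, B, E, A, F

Effective dates: B is treated as recorded Jan 4, 2019, the work-commencement date; C is treated as recorded Jun 7, 2019, the work-commencement date; E missed the 30-day window (64 days after the deed), so its recording date stands.
Ordering by effective date: B (Jan 4, 2019), C (Jun 7, 2019), D (Jul 18, 2019), E (Jan 27, 2020), A (Feb 15, 2020), F (Jun 24, 2020).
The subordination applies — B was senior to D — so B and D swap.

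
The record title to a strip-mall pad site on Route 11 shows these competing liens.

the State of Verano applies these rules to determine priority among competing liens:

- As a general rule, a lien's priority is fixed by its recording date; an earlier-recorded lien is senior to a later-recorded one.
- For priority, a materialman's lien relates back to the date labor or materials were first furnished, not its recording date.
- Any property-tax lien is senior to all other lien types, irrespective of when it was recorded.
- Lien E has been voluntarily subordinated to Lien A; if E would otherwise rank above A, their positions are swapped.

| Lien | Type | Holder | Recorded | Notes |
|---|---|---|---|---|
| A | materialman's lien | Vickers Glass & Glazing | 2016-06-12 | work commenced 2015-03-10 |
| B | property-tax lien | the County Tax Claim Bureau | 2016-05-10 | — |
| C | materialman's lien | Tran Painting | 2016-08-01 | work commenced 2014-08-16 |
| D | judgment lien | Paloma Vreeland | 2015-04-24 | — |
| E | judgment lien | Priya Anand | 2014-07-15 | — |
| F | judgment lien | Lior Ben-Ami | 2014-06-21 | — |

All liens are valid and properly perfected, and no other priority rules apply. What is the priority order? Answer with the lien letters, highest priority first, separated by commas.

B, F, A, C, E, D

First, effective dates: A relates back to 2015-03-10 (work commenced); C's effective date is 2014-08-16, when work began.
As a property-tax lien, B is senior to every other lien.
Ordering the rest by effective date: F (2014-06-21), E (2014-07-15), C (2014-08-16), A (2015-03-10), D (2015-04-24).
E is senior to A before the subordination, so the two trade places.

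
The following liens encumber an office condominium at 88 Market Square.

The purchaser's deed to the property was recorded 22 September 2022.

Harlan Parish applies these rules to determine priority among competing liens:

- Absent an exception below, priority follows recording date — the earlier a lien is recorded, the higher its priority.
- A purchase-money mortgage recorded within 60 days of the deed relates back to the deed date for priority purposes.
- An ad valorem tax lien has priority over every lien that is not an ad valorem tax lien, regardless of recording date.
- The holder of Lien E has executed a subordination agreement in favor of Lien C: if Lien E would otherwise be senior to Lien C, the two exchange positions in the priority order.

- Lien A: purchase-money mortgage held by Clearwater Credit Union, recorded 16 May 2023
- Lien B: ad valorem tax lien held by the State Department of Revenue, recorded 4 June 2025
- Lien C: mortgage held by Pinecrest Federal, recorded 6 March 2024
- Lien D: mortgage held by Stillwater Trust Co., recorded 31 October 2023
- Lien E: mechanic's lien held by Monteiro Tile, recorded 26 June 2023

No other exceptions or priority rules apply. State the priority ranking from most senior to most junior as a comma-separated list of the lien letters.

Effective dates after the stated exceptions: A missed the 60-day window (236 days after the deed), so its recording date stands.
B is an ad valorem tax lien, so it outranks all other liens regardless of date.
Remaining liens by effective date: A (16 May 2023), E (26 June 2023), D (31 October 2023), C (6 March 2024).
Because E would otherwise rank above C, the subordination swaps them.

B, A, C, D, E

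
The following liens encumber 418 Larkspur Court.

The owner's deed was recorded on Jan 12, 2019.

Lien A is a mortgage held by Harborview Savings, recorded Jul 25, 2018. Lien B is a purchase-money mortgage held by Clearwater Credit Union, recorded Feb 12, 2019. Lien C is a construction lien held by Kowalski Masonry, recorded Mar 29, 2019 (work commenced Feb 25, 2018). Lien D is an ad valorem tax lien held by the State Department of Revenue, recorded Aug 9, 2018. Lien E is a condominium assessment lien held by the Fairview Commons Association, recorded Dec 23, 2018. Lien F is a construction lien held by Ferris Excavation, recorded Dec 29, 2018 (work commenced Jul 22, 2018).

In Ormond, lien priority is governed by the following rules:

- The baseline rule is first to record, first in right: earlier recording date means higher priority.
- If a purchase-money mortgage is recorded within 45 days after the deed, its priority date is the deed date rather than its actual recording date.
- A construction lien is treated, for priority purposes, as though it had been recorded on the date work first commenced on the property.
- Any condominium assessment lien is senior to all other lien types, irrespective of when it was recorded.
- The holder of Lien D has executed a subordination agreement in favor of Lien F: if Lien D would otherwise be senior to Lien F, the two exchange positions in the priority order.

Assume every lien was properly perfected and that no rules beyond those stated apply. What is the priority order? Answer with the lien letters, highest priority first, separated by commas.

E, C, F, A, D, B

First, effective dates: B's effective date is the deed date, Jan 12, 2019; C is treated as recorded Feb 25, 2018, the work-commencement date; F is treated as recorded Jul 22, 2018, the work-commencement date.
E, as a condominium assessment lien, has superpriority and ranks first.
Remaining liens by effective date: C (Feb 25, 2018), F (Jul 22, 2018), A (Jul 25, 2018), D (Aug 9, 2018), B (Jan 12, 2019).
D is already junior to F, so the subordination agreement changes nothing.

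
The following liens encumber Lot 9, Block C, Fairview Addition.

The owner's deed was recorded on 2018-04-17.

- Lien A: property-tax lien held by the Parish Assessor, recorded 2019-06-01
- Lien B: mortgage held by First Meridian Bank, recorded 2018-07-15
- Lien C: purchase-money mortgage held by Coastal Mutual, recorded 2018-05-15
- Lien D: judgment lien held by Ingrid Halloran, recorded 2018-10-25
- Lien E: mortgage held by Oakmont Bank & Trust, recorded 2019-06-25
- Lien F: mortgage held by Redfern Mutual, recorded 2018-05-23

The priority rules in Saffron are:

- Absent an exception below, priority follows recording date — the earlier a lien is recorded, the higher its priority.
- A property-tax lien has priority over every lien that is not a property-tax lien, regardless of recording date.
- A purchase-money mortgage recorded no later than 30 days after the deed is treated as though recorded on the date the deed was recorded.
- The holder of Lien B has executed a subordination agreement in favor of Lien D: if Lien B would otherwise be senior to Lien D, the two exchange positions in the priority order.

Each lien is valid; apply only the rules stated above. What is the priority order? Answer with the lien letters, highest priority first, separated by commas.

A, C, F, D, B, E

Adjusting effective dates: C relates back to the deed date 2018-04-17.
A, as a property-tax lien, has superpriority and ranks first.
Ordering the rest by effective date: C (2018-04-17), F (2018-05-23), B (2018-07-15), D (2018-10-25), E (2019-06-25).
B would otherwise be senior to D, so under the subordination agreement B and D exchange positions.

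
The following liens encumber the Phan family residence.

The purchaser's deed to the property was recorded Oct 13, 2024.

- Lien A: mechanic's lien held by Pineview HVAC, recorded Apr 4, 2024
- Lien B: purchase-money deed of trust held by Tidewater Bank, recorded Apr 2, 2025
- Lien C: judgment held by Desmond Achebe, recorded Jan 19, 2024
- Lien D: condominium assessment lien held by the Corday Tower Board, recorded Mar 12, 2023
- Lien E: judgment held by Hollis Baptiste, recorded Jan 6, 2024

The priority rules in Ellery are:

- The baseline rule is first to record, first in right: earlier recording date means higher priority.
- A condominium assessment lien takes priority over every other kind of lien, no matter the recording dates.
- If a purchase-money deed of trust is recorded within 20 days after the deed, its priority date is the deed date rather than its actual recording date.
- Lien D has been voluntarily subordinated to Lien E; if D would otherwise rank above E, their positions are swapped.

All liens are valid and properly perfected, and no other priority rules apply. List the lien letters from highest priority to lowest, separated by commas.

Effective dates: B missed the 20-day window (171 days after the deed), so its recording date stands.
D is a condominium assessment lien, so it outranks all other liens regardless of date.
Remaining liens by effective date: E (Jan 6, 2024), C (Jan 19, 2024), A (Apr 4, 2024), B (Apr 2, 2025).
D is senior to E before the subordination, so the two trade places.

E, D, C, A, B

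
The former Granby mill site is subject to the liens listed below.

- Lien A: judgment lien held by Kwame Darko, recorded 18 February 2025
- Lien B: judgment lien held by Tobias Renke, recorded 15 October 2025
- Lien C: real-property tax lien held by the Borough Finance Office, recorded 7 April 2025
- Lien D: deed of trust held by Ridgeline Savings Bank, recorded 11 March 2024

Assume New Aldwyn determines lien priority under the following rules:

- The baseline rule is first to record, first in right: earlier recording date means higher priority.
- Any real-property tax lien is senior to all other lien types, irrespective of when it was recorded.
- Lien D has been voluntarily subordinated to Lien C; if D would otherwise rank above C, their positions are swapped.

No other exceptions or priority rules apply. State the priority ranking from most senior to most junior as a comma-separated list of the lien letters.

C is a real-property tax lien and takes priority over every other lien.
Remaining liens by effective date: D (11 March 2024), A (18 February 2025), B (15 October 2025).
D is already junior to C, so the subordination agreement changes nothing.

C, D, A, B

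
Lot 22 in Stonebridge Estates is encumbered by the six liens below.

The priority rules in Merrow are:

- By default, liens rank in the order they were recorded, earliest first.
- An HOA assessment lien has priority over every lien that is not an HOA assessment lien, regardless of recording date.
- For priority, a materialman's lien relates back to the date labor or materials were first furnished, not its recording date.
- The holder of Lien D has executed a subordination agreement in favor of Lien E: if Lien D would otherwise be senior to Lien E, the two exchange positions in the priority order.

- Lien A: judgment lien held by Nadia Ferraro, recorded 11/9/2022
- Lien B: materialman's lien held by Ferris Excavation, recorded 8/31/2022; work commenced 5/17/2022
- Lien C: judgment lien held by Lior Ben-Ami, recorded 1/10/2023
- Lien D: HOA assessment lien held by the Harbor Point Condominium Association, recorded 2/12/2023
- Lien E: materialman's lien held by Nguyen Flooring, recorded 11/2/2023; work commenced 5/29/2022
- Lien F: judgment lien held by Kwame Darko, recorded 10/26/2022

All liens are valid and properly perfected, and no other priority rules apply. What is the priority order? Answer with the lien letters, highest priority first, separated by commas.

E, B, D, F, A, C

Effective dates after the stated exceptions: B relates back to 5/17/2022 (work commenced); E's effective date is 5/29/2022, when work began.
As an HOA assessment lien, D is senior to every other lien.
Remaining liens by effective date: B (5/17/2022), E (5/29/2022), F (10/26/2022), A (11/9/2022), C (1/10/2023).
Because D would otherwise rank above E, the subordination swaps them.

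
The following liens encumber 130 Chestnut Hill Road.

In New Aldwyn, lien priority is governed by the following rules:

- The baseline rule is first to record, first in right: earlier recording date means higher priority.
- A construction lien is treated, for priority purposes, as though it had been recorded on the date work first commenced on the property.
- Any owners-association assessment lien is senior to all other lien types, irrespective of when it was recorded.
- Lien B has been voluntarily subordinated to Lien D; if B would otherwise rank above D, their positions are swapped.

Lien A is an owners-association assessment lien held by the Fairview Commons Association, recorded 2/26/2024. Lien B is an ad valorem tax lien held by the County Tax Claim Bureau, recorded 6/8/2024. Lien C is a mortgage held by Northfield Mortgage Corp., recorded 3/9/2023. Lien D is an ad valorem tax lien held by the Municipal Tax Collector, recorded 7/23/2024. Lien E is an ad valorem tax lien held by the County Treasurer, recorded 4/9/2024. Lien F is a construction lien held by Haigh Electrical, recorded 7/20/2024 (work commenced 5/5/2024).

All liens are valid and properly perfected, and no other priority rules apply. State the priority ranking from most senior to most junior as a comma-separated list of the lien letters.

A, C, E, F, D, B

Effective dates: F relates back to 5/5/2024 (work commenced).
As an owners-association assessment lien, A is senior to every other lien.
Remaining liens by effective date: C (3/9/2023), E (4/9/2024), F (5/5/2024), B (6/8/2024), D (7/23/2024).
B would otherwise be senior to D, so under the subordination agreement B and D exchange positions.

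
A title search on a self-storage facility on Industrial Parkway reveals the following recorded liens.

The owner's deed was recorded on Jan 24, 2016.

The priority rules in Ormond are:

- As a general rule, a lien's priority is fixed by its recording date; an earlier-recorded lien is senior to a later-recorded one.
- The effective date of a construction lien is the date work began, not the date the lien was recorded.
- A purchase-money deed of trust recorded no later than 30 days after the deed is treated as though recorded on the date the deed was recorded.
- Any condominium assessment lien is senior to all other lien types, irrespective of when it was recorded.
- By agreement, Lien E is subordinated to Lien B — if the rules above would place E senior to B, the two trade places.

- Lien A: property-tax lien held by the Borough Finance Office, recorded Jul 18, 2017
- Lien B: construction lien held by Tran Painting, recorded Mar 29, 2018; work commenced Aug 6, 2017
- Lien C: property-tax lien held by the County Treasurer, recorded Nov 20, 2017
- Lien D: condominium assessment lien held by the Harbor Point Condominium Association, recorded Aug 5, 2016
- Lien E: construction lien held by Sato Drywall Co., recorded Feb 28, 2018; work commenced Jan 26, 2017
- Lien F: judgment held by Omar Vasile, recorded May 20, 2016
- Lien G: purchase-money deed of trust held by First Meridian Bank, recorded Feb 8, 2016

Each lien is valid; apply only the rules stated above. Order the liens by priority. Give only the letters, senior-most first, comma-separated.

D, G, F, B, A, E, C

Adjusting effective dates: B is treated as recorded Aug 6, 2017, the work-commencement date; E relates back to Jan 26, 2017 (work commenced); G relates back to the deed date Jan 24, 2016.
D is a condominium assessment lien and takes priority over every other lien.
The other liens, earliest effective date first: G (Jan 24, 2016), F (May 20, 2016), E (Jan 26, 2017), A (Jul 18, 2017), B (Aug 6, 2017), C (Nov 20, 2017).
E is senior to B before the subordination, so the two trade places.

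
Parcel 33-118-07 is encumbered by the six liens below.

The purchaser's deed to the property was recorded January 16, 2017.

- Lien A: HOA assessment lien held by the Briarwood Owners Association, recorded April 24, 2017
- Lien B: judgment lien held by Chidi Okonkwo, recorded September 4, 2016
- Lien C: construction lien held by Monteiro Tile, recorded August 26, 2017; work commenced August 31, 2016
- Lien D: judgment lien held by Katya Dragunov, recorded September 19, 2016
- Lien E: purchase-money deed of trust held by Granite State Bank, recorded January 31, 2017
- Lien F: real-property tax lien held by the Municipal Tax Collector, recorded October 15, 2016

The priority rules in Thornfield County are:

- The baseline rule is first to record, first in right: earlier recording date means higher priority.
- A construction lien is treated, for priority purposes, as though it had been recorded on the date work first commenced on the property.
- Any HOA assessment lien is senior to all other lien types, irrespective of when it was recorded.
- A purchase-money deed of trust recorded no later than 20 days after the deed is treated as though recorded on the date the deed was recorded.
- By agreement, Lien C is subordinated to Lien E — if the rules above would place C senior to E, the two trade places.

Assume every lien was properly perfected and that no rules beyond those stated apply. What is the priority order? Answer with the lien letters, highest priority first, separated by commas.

A, E, B, D, F, C

Effective dates: C relates back to August 31, 2016 (work commenced); E relates back to the deed date January 16, 2017.
A, as an HOA assessment lien, has superpriority and ranks first.
Among the remaining liens, by effective date: C (August 31, 2016), B (September 4, 2016), D (September 19, 2016), F (October 15, 2016), E (January 16, 2017).
The subordination applies — C was senior to E — so C and E swap.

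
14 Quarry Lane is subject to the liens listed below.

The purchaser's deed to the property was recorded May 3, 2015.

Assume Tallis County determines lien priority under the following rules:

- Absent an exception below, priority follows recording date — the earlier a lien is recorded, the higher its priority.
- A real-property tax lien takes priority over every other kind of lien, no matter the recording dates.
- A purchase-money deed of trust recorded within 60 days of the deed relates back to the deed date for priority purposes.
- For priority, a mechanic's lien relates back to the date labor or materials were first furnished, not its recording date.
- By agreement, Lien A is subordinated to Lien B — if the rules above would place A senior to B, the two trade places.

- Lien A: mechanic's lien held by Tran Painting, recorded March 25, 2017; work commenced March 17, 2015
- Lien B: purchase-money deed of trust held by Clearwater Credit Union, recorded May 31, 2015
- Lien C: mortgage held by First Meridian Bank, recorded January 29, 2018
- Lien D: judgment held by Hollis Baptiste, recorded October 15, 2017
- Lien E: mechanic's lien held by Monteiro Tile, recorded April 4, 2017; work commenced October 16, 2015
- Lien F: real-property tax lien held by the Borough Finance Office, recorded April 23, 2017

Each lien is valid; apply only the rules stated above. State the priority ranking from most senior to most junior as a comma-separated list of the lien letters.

First, effective dates: A relates back to March 17, 2015 (work commenced); B's effective date is the deed date, May 3, 2015; E relates back to October 16, 2015 (work commenced).
F is a real-property tax lien, so it outranks all other liens regardless of date.
Ordering the rest by effective date: A (March 17, 2015), B (May 3, 2015), E (October 16, 2015), D (October 15, 2017), C (January 29, 2018).
Because A would otherwise rank above B, the subordination swaps them.

F, B, A, E, D, C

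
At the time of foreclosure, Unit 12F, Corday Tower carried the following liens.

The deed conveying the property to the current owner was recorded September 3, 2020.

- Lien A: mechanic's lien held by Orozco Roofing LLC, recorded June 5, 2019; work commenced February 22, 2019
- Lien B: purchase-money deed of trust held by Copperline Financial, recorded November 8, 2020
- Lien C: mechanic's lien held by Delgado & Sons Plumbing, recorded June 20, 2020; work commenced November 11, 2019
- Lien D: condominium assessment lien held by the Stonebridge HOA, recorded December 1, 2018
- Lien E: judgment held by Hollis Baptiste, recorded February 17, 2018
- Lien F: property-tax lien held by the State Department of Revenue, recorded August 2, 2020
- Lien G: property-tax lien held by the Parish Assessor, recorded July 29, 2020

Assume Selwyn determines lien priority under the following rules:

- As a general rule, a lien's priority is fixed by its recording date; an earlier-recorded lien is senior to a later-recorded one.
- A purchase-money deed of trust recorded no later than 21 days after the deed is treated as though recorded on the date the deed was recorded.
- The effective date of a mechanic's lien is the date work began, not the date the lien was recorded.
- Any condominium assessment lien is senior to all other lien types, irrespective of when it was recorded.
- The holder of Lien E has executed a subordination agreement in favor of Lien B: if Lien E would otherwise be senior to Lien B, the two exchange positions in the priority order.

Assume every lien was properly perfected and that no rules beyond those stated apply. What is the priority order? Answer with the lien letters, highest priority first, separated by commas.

D, B, A, C, G, F, E

First, effective dates: A relates back to February 22, 2019 (work commenced); B missed the 21-day window (66 days after the deed), so its recording date stands; C is treated as recorded November 11, 2019, the work-commencement date.
As a condominium assessment lien, D is senior to every other lien.
Among the remaining liens, by effective date: E (February 17, 2018), A (February 22, 2019), C (November 11, 2019), G (July 29, 2020), F (August 2, 2020), B (November 8, 2020).
E is senior to B before the subordination, so the two trade places.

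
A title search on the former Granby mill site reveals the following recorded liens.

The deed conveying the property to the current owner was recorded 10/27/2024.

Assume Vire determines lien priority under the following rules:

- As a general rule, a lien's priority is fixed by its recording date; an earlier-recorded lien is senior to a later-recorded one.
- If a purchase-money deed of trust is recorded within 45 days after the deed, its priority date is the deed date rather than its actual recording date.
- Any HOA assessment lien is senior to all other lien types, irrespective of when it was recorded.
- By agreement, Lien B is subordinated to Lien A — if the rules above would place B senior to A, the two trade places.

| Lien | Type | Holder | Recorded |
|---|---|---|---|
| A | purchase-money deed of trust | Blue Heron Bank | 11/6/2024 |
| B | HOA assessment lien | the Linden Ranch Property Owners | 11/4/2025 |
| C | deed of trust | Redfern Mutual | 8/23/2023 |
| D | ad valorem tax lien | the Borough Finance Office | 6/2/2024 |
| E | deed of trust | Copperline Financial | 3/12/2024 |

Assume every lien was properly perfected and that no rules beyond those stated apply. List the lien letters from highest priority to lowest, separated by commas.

A, C, E, D, B

Effective dates after the stated exceptions: A was recorded within the 45-day window, so its effective date is the deed date 10/27/2024.
B, as an HOA assessment lien, has superpriority and ranks first.
Remaining liens by effective date: C (8/23/2023), E (3/12/2024), D (6/2/2024), A (10/27/2024).
B is senior to A before the subordination, so the two trade places.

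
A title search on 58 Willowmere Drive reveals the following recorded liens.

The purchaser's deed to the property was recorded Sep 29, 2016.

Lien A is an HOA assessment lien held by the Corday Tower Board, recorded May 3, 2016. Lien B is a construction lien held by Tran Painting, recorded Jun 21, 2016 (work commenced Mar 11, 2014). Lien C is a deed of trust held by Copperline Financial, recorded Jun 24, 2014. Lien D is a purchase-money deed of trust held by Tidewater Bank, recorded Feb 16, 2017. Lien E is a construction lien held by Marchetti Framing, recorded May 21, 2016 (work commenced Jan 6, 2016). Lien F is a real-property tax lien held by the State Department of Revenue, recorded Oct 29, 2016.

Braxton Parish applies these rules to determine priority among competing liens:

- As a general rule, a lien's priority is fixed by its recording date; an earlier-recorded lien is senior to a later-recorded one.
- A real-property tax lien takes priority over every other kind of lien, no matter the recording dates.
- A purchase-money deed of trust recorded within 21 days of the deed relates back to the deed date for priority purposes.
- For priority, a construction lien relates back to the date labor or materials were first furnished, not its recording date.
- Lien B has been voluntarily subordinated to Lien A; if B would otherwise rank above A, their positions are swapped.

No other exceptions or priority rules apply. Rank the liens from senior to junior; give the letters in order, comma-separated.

Adjusting effective dates: B is treated as recorded Mar 11, 2014, the work-commencement date; D was recorded 140 days after the deed, outside the 21-day window, so it keeps its recording date; E relates back to Jan 6, 2016 (work commenced).
As a real-property tax lien, F is senior to every other lien.
Among the remaining liens, by effective date: B (Mar 11, 2014), C (Jun 24, 2014), E (Jan 6, 2016), A (May 3, 2016), D (Feb 16, 2017).
B is senior to A before the subordination, so the two trade places.

F, A, C, E, B, D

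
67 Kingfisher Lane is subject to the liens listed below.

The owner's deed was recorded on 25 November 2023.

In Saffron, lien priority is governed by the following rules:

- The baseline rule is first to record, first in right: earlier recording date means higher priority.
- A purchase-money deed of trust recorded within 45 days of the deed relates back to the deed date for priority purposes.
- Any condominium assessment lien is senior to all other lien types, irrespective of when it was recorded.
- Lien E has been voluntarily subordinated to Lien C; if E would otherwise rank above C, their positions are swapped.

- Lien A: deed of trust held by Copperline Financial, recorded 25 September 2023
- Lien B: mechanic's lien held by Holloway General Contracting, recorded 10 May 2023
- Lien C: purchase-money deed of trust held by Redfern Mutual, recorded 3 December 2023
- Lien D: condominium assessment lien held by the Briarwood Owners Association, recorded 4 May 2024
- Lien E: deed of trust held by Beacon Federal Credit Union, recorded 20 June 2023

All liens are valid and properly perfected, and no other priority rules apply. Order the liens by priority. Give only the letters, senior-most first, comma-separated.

D, B, C, A, E

First, effective dates: C relates back to the deed date 25 November 2023.
As a condominium assessment lien, D is senior to every other lien.
The other liens, earliest effective date first: B (10 May 2023), E (20 June 2023), A (25 September 2023), C (25 November 2023).
Because E would otherwise rank above C, the subordination swaps them.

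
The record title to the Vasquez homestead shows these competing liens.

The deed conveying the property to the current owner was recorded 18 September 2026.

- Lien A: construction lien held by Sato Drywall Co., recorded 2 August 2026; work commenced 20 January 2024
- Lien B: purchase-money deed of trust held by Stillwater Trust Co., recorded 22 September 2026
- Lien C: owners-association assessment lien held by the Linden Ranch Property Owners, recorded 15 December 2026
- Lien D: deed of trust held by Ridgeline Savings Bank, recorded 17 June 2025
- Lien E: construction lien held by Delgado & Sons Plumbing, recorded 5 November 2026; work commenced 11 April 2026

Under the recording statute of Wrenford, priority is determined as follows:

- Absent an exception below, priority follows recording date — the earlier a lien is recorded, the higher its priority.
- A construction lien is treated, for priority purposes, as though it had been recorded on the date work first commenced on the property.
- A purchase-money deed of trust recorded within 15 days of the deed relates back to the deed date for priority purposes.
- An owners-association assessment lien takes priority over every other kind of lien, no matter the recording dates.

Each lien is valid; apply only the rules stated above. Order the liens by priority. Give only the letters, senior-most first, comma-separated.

Effective dates after the stated exceptions: A's effective date is 20 January 2024, when work began; B was recorded within the 15-day window, so its effective date is the deed date 18 September 2026; E relates back to 11 April 2026 (work commenced).
C is an owners-association assessment lien, so it outranks all other liens regardless of date.
Among the remaining liens, by effective date: A (20 January 2024), D (17 June 2025), E (11 April 2026), B (18 September 2026).

C, A, D, E, B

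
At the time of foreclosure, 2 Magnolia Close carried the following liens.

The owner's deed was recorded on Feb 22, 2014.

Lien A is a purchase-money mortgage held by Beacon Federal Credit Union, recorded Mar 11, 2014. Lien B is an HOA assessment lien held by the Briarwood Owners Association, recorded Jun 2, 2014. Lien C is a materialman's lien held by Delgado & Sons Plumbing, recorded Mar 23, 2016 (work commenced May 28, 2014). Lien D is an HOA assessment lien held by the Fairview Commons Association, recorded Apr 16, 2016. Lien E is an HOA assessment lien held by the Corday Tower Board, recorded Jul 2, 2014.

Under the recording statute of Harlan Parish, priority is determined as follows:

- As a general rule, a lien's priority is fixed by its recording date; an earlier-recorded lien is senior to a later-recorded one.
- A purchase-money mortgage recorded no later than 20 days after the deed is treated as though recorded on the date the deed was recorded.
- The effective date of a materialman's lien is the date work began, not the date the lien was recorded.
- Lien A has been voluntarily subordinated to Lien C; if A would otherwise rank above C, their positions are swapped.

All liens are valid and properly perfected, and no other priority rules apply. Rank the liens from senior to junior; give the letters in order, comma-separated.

Effective dates: A's effective date is the deed date, Feb 22, 2014; C's effective date is May 28, 2014, when work began.
Ordering by effective date: A (Feb 22, 2014), C (May 28, 2014), B (Jun 2, 2014), E (Jul 2, 2014), D (Apr 16, 2016).
A would otherwise be senior to C, so under the subordination agreement A and C exchange positions.

C, A, B, E, D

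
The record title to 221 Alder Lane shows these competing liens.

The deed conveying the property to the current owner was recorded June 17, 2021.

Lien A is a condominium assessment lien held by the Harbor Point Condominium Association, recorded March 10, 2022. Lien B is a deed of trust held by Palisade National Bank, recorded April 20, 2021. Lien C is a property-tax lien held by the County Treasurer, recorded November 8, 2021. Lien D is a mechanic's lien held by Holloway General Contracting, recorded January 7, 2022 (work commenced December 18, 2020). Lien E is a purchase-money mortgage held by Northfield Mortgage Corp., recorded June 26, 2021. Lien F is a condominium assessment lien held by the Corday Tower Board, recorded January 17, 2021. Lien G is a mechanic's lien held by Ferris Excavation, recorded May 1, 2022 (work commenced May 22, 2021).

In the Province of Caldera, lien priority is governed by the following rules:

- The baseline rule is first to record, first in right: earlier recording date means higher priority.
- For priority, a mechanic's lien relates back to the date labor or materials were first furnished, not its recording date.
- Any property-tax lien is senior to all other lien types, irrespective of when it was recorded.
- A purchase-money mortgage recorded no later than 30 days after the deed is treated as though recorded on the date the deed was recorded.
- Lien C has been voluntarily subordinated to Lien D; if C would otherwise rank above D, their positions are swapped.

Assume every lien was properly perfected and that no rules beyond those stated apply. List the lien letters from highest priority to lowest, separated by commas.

Effective dates: D's effective date is December 18, 2020, when work began; E was recorded within the 30-day window, so its effective date is the deed date June 17, 2021; G is treated as recorded May 22, 2021, the work-commencement date.
C, as a property-tax lien, has superpriority and ranks first.
Ordering the rest by effective date: D (December 18, 2020), F (January 17, 2021), B (April 20, 2021), G (May 22, 2021), E (June 17, 2021), A (March 10, 2022).
C is senior to D before the subordination, so the two trade places.

D, C, F, B, G, E, A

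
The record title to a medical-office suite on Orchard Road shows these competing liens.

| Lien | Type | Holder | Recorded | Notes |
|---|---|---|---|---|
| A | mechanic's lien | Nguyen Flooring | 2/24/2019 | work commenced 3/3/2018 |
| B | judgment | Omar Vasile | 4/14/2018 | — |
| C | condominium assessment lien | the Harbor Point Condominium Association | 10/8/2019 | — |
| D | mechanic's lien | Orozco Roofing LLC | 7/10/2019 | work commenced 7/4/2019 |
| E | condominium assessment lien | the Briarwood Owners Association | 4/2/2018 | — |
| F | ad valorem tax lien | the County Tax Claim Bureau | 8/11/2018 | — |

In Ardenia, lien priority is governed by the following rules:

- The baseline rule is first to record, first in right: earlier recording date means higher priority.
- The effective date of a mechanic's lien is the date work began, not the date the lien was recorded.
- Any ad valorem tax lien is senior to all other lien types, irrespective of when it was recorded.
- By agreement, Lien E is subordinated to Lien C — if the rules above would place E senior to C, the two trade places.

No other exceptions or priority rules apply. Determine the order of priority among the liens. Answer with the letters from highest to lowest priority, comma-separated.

F, A, C, B, D, E

Effective dates: A is treated as recorded 3/3/2018, the work-commencement date; D's effective date is 7/4/2019, when work began.
F is an ad valorem tax lien, so it outranks all other liens regardless of date.
Remaining liens by effective date: A (3/3/2018), E (4/2/2018), B (4/14/2018), D (7/4/2019), C (10/8/2019).
Because E would otherwise rank above C, the subordination swaps them.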